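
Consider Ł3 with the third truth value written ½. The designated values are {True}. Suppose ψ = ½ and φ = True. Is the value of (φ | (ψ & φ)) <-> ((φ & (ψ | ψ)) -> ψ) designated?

Yes

ψ & φ = ½ & True = ½
φ | (ψ & φ) = True | ½ = True
ψ | ψ = ½ | ½ = ½
φ & (ψ | ψ) = True & ½ = ½
(φ & (ψ | ψ)) -> ψ = ½ -> ½ = True  [min(1, 1−½+½)]
(φ | (ψ & φ)) <-> ((φ & (ψ | ψ)) -> ψ) = True <-> True = True
True ∈ {True}.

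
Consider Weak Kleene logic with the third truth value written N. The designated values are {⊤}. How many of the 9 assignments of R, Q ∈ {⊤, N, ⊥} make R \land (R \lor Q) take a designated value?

Designated under: (R=⊤, Q=⊤); (R=⊤, Q=⊥).

2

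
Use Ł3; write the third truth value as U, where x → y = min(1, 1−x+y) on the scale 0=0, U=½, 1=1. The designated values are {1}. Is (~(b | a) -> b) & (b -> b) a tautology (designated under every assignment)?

Countermodel: b=0, a=U gives U, which is not designated.

No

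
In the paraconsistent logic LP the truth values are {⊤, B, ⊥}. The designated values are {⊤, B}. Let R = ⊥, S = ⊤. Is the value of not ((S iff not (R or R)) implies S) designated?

No

R or R = ⊥ or ⊥ = ⊥
not (R or R) = not ⊥ = ⊤
S iff not (R or R) = ⊤ iff ⊤ = ⊤
(S iff not (R or R)) implies S = ⊤ implies ⊤ = ⊤
not ((S iff not (R or R)) implies S) = not ⊤ = ⊥
⊥ ∉ {⊤, B}.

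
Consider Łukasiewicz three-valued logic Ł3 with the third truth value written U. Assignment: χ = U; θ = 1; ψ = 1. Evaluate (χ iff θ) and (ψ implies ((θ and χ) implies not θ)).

U

χ iff θ = U iff 1 = U
θ and χ = 1 and U = U
not θ = not 1 = 0
(θ and χ) implies not θ = U implies 0 = U
ψ implies ((θ and χ) implies not θ) = 1 implies U = U
(χ iff θ) and (ψ implies ((θ and χ) implies not θ)) = U and U = U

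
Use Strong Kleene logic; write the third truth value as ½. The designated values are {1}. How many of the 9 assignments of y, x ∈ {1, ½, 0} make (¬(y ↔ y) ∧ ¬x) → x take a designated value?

7

Of the 9 assignments, 7 give a value in {1}.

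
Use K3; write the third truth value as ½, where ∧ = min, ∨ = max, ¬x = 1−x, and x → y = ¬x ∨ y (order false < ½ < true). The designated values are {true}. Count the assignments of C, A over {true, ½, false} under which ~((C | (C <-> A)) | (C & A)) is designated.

Designated under: (C=false, A=true).

1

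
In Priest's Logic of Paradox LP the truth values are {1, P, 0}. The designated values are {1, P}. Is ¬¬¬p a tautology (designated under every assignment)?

Countermodel: p=1 gives 0, which is not designated.

No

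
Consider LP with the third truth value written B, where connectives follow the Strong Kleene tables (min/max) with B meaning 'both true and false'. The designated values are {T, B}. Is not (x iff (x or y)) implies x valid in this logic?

No

Countermodel: x=F, y=T gives F, which is not designated.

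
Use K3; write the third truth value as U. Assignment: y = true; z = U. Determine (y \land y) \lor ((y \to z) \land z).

y \land y = true \land true = true
y \to z = true \to U = U  [\lnot true \lor U]
(y \to z) \land z = U \land U = U
(y \land y) \lor ((y \to z) \land z) = true \lor U = true

true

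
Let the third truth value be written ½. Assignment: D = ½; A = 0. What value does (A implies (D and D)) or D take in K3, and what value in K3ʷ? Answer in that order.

In K3: D and D = ½ and ½ = ½
A implies (D and D) = 0 implies ½ = 1  [not 0 or ½]
(A implies (D and D)) or D = 1 or ½ = 1
In K3ʷ: D and D = ½ and ½ = ½
A implies (D and D) = 0 implies ½ = ½
(A implies (D and D)) or D = ½ or ½ = ½
They differ because K3 and K3ʷ treat ½ differently under the binary connectives.

1; ½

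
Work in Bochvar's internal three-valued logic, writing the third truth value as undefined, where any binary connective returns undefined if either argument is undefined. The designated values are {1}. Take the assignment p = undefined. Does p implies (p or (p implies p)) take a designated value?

p implies p = undefined implies undefined = undefined  [any arg is the third value ⇒ result is the third value]
p or (p implies p) = undefined or undefined = undefined
p implies (p or (p implies p)) = undefined implies undefined = undefined
undefined ∉ {1}.

No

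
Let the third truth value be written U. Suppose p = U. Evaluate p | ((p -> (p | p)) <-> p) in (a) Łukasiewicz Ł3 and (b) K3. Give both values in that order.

U; U

In Łukasiewicz Ł3: p | p = U | U = U
p -> (p | p) = U -> U = 1
(p -> (p | p)) <-> p = 1 <-> U = U
p | ((p -> (p | p)) <-> p) = U | U = U
In K3: p | p = U | U = U
p -> (p | p) = U -> U = U  [~U | U]
(p -> (p | p)) <-> p = U <-> U = U
p | ((p -> (p | p)) <-> p) = U | U = U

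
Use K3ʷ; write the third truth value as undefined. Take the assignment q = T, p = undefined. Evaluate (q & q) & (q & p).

undefined

q & q = T & T = T
q & p = T & undefined = undefined
(q & q) & (q & p) = T & undefined = undefined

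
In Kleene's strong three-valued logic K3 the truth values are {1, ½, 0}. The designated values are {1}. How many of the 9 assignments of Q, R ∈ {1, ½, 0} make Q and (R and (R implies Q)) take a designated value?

1

Designated under: (Q=1, R=1).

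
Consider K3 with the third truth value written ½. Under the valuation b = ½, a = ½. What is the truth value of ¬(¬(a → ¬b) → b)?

¬b = ¬½ = ½
a → ¬b = ½ → ½ = ½  [¬½ ∨ ½]
¬(a → ¬b) = ¬½ = ½
¬(a → ¬b) → b = ½ → ½ = ½
¬(¬(a → ¬b) → b) = ¬½ = ½

½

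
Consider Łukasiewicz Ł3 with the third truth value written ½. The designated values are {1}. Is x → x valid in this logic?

Every assignment of x over {1, ½, 0} gives a value in {1}.
In particular, with x=½: x → x = 1.

Yes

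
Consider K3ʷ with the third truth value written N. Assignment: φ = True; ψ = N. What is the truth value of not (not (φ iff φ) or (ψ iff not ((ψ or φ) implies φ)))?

N

φ iff φ = True iff True = True
not (φ iff φ) = not True = False
ψ or φ = N or True = N
(ψ or φ) implies φ = N implies True = N  [any arg is the third value ⇒ result is the third value]
not ((ψ or φ) implies φ) = not N = N
ψ iff not ((ψ or φ) implies φ) = N iff N = N
not (φ iff φ) or (ψ iff not ((ψ or φ) implies φ)) = False or N = N
not (not (φ iff φ) or (ψ iff not ((ψ or φ) implies φ))) = not N = N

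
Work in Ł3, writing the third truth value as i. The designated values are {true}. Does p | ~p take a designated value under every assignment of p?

No

Countermodel: p=i gives i, which is not designated.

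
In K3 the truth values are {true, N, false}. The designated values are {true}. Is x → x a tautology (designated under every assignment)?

Countermodel: x=N gives N, which is not designated.

No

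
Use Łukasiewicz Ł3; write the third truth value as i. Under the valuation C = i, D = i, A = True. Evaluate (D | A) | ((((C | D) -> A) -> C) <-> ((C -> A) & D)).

True

D | A = i | True = True
C | D = i | i = i
(C | D) -> A = i -> True = True
((C | D) -> A) -> C = True -> i = i
C -> A = i -> True = True
(C -> A) & D = True & i = i
(((C | D) -> A) -> C) <-> ((C -> A) & D) = i <-> i = True
(D | A) | ((((C | D) -> A) -> C) <-> ((C -> A) & D)) = True | True = True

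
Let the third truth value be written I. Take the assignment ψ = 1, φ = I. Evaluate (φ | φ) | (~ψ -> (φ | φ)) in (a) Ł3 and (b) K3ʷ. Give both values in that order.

1; I

In Ł3: φ | φ = I | I = I
~ψ = ~1 = 0
φ | φ = I | I = I
~ψ -> (φ | φ) = 0 -> I = 1
(φ | φ) | (~ψ -> (φ | φ)) = I | 1 = 1
In K3ʷ: φ | φ = I | I = I
~ψ = ~1 = 0
φ | φ = I | I = I
~ψ -> (φ | φ) = 0 -> I = I  [any arg is the third value ⇒ result is the third value]
(φ | φ) | (~ψ -> (φ | φ)) = I | I = I
They differ because Ł3 and K3ʷ treat I differently under the binary connectives.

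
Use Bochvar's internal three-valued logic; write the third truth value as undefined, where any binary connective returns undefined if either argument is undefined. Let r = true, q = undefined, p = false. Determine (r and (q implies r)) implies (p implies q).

undefined

q implies r = undefined implies true = undefined
r and (q implies r) = true and undefined = undefined
p implies q = false implies undefined = undefined
(r and (q implies r)) implies (p implies q) = undefined implies undefined = undefined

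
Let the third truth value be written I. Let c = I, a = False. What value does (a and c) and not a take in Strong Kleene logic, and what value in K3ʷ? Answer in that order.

In Strong Kleene logic: a and c = False and I = False
not a = not False = True
(a and c) and not a = False and True = False
In K3ʷ: a and c = False and I = I
not a = not False = True
(a and c) and not a = I and True = I
They differ because Strong Kleene logic and K3ʷ treat I differently under the binary connectives.

False; I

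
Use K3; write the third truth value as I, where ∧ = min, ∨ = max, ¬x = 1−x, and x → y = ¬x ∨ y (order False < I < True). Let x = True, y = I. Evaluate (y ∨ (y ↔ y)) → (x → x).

True

y ↔ y = I ↔ I = I
y ∨ (y ↔ y) = I ∨ I = I
x → x = True → True = True
(y ∨ (y ↔ y)) → (x → x) = I → True = True  [¬I ∨ True]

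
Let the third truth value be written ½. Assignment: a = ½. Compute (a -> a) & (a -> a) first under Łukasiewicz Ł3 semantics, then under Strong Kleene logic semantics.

1; ½

In Łukasiewicz Ł3: a -> a = ½ -> ½ = 1  [min(1, 1−½+½)]
a -> a = ½ -> ½ = 1
(a -> a) & (a -> a) = 1 & 1 = 1
In Strong Kleene logic: a -> a = ½ -> ½ = ½  [~½ | ½]
a -> a = ½ -> ½ = ½
(a -> a) & (a -> a) = ½ & ½ = ½
They differ because Łukasiewicz Ł3 and Strong Kleene logic treat ½ differently under implication.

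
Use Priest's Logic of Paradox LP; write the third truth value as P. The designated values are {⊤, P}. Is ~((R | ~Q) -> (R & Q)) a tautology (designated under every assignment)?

No

Countermodel: R=⊤, Q=⊤ gives ⊥, which is not designated.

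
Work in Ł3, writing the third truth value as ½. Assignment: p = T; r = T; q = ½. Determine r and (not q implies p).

T

not q = not ½ = ½
not q implies p = ½ implies T = T
r and (not q implies p) = T and T = T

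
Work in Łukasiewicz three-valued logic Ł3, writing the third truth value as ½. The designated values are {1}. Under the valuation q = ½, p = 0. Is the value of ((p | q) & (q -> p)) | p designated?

p | q = 0 | ½ = ½
q -> p = ½ -> 0 = ½  [min(1, 1−½+0)]
(p | q) & (q -> p) = ½ & ½ = ½
((p | q) & (q -> p)) | p = ½ | 0 = ½
½ ∉ {1}.

No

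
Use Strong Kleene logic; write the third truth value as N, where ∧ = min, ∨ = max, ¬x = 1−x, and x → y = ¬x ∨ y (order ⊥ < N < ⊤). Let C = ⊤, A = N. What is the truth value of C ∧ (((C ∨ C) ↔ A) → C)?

C ∨ C = ⊤ ∨ ⊤ = ⊤
(C ∨ C) ↔ A = ⊤ ↔ N = N
((C ∨ C) ↔ A) → C = N → ⊤ = ⊤  [¬N ∨ ⊤]
C ∧ (((C ∨ C) ↔ A) → C) = ⊤ ∧ ⊤ = ⊤

⊤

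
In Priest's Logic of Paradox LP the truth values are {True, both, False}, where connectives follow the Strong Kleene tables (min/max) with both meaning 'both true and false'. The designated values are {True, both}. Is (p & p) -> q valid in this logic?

Countermodel: p=True, q=False gives False, which is not designated.

No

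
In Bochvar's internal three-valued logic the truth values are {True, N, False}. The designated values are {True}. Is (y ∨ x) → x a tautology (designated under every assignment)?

No

Countermodel: y=True, x=N gives N, which is not designated.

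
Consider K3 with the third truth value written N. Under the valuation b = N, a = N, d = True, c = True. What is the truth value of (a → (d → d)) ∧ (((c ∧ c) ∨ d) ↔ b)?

N

d → d = True → True = True
a → (d → d) = N → True = True  [¬N ∨ True]
c ∧ c = True ∧ True = True
(c ∧ c) ∨ d = True ∨ True = True
((c ∧ c) ∨ d) ↔ b = True ↔ N = N
(a → (d → d)) ∧ (((c ∧ c) ∨ d) ↔ b) = True ∧ N = N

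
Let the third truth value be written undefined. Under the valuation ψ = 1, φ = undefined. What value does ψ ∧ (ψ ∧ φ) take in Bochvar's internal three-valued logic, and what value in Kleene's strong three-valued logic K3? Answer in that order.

undefined; undefined

In Bochvar's internal three-valued logic: ψ ∧ φ = 1 ∧ undefined = undefined
ψ ∧ (ψ ∧ φ) = 1 ∧ undefined = undefined
In Kleene's strong three-valued logic K3: ψ ∧ φ = 1 ∧ undefined = undefined
ψ ∧ (ψ ∧ φ) = 1 ∧ undefined = undefined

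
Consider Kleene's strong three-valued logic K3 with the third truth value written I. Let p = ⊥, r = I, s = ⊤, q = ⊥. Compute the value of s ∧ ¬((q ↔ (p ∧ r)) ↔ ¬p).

p ∧ r = ⊥ ∧ I = ⊥
q ↔ (p ∧ r) = ⊥ ↔ ⊥ = ⊤
¬p = ¬⊥ = ⊤
(q ↔ (p ∧ r)) ↔ ¬p = ⊤ ↔ ⊤ = ⊤
¬((q ↔ (p ∧ r)) ↔ ¬p) = ¬⊤ = ⊥
s ∧ ¬((q ↔ (p ∧ r)) ↔ ¬p) = ⊤ ∧ ⊥ = ⊥

⊥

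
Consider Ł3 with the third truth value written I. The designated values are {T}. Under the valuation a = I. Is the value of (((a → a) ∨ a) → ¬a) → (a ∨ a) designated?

a → a = I → I = T
(a → a) ∨ a = T ∨ I = T
¬a = ¬I = I
((a → a) ∨ a) → ¬a = T → I = I
a ∨ a = I ∨ I = I
(((a → a) ∨ a) → ¬a) → (a ∨ a) = I → I = T
T ∈ {T}.

Yes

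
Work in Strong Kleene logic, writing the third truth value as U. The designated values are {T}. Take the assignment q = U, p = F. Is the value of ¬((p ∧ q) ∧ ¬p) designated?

Yes

p ∧ q = F ∧ U = F
¬p = ¬F = T
(p ∧ q) ∧ ¬p = F ∧ T = F
¬((p ∧ q) ∧ ¬p) = ¬F = T
T ∈ {T}.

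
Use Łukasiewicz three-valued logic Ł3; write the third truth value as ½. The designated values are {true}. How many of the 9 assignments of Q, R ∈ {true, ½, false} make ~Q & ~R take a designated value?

Designated under: (Q=false, R=false).

1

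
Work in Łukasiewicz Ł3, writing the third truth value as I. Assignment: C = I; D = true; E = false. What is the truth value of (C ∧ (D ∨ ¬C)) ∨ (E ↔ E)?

¬C = ¬I = I
D ∨ ¬C = true ∨ I = true
C ∧ (D ∨ ¬C) = I ∧ true = I
E ↔ E = false ↔ false = true
(C ∧ (D ∨ ¬C)) ∨ (E ↔ E) = I ∨ true = true

true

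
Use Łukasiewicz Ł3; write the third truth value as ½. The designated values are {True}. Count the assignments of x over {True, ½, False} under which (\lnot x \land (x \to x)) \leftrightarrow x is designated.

1

x=True: False ·
x=½: True ✓
x=False: False ·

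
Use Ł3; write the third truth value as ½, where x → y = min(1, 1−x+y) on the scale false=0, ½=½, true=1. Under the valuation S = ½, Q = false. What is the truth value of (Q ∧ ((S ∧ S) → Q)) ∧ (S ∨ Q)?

S ∧ S = ½ ∧ ½ = ½
(S ∧ S) → Q = ½ → false = ½
Q ∧ ((S ∧ S) → Q) = false ∧ ½ = false
S ∨ Q = ½ ∨ false = ½
(Q ∧ ((S ∧ S) → Q)) ∧ (S ∨ Q) = false ∧ ½ = false

false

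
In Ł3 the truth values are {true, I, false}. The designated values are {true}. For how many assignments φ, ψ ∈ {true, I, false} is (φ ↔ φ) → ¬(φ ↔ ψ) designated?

2

Designated under: (φ=true, ψ=false); (φ=false, ψ=true).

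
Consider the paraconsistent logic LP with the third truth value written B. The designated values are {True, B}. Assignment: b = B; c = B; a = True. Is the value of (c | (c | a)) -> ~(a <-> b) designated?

c | a = B | True = True
c | (c | a) = B | True = True
a <-> b = True <-> B = B
~(a <-> b) = ~B = B
(c | (c | a)) -> ~(a <-> b) = True -> B = B  [~True | B]
B ∈ {True, B}.

Yes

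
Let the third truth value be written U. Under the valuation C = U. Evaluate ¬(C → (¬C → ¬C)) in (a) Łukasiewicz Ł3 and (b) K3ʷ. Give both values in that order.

In Łukasiewicz Ł3: ¬C = ¬U = U
¬C = ¬U = U
¬C → ¬C = U → U = 1
C → (¬C → ¬C) = U → 1 = 1
¬(C → (¬C → ¬C)) = ¬1 = 0
In K3ʷ: ¬C = ¬U = U
¬C = ¬U = U
¬C → ¬C = U → U = U  [any arg is the third value ⇒ result is the third value]
C → (¬C → ¬C) = U → U = U
¬(C → (¬C → ¬C)) = ¬U = U
They differ because Łukasiewicz Ł3 and K3ʷ treat U differently under the binary connectives.

0; U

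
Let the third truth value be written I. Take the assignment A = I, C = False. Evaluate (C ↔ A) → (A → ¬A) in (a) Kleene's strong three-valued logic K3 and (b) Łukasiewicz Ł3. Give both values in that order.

I; True

In Kleene's strong three-valued logic K3: C ↔ A = False ↔ I = I
¬A = ¬I = I
A → ¬A = I → I = I  [¬I ∨ I]
(C ↔ A) → (A → ¬A) = I → I = I
In Łukasiewicz Ł3: C ↔ A = False ↔ I = I  [1 − |0−½|]
¬A = ¬I = I
A → ¬A = I → I = True
(C ↔ A) → (A → ¬A) = I → True = True
They differ because Kleene's strong three-valued logic K3 and Łukasiewicz Ł3 treat I differently under implication.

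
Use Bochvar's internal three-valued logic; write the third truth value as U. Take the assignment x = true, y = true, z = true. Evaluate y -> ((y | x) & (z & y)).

true

y | x = true | true = true
z & y = true & true = true
(y | x) & (z & y) = true & true = true
y -> ((y | x) & (z & y)) = true -> true = true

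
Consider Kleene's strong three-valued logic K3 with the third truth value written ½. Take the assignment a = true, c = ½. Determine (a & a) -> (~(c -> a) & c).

a & a = true & true = true
c -> a = ½ -> true = true
~(c -> a) = ~true = false
~(c -> a) & c = false & ½ = false
(a & a) -> (~(c -> a) & c) = true -> false = false

false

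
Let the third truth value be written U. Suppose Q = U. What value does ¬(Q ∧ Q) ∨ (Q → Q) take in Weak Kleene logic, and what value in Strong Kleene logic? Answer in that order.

U; U

In Weak Kleene logic: Q ∧ Q = U ∧ U = U
¬(Q ∧ Q) = ¬U = U
Q → Q = U → U = U
¬(Q ∧ Q) ∨ (Q → Q) = U ∨ U = U
In Strong Kleene logic: Q ∧ Q = U ∧ U = U
¬(Q ∧ Q) = ¬U = U
Q → Q = U → U = U
¬(Q ∧ Q) ∨ (Q → Q) = U ∨ U = U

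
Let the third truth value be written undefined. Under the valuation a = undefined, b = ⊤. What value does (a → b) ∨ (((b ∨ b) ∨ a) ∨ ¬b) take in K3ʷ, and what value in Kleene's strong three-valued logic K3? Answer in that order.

undefined; ⊤

In K3ʷ: a → b = undefined → ⊤ = undefined  [any arg is the third value ⇒ result is the third value]
b ∨ b = ⊤ ∨ ⊤ = ⊤
(b ∨ b) ∨ a = ⊤ ∨ undefined = undefined
¬b = ¬⊤ = ⊥
((b ∨ b) ∨ a) ∨ ¬b = undefined ∨ ⊥ = undefined
(a → b) ∨ (((b ∨ b) ∨ a) ∨ ¬b) = undefined ∨ undefined = undefined
In Kleene's strong three-valued logic K3: a → b = undefined → ⊤ = ⊤  [¬undefined ∨ ⊤]
b ∨ b = ⊤ ∨ ⊤ = ⊤
(b ∨ b) ∨ a = ⊤ ∨ undefined = ⊤
¬b = ¬⊤ = ⊥
((b ∨ b) ∨ a) ∨ ¬b = ⊤ ∨ ⊥ = ⊤
(a → b) ∨ (((b ∨ b) ∨ a) ∨ ¬b) = ⊤ ∨ ⊤ = ⊤
They differ because K3ʷ and Kleene's strong three-valued logic K3 treat undefined differently under the binary connectives.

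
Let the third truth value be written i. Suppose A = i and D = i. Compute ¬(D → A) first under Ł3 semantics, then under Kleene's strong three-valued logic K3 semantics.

In Ł3: D → A = i → i = True  [min(1, 1−½+½)]
¬(D → A) = ¬True = False
In Kleene's strong three-valued logic K3: D → A = i → i = i  [¬i ∨ i]
¬(D → A) = ¬i = i
They differ because Ł3 and Kleene's strong three-valued logic K3 treat i differently under implication.

False; i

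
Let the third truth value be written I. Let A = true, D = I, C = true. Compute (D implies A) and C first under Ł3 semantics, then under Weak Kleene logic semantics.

In Ł3: D implies A = I implies true = true
(D implies A) and C = true and true = true
In Weak Kleene logic: D implies A = I implies true = I  [any arg is the third value ⇒ result is the third value]
(D implies A) and C = I and true = I
They differ because Ł3 and Weak Kleene logic treat I differently under the binary connectives.

true; I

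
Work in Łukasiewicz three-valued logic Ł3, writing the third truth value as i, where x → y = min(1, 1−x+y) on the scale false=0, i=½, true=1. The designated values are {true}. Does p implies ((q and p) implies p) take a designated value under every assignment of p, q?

Yes

Every assignment of p, q over {true, i, false} gives a value in {true}.
In particular, with p=i, q=i: p implies ((q and p) implies p) = true.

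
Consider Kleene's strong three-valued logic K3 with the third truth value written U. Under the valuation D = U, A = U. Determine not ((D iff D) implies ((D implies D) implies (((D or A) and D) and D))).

D iff D = U iff U = U
D implies D = U implies U = U  [not U or U]
D or A = U or U = U
(D or A) and D = U and U = U
((D or A) and D) and D = U and U = U
(D implies D) implies (((D or A) and D) and D) = U implies U = U
(D iff D) implies ((D implies D) implies (((D or A) and D) and D)) = U implies U = U
not ((D iff D) implies ((D implies D) implies (((D or A) and D) and D))) = not U = U

U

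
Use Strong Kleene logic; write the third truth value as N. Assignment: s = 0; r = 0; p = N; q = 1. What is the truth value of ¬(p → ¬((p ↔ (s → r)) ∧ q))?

s → r = 0 → 0 = 1
p ↔ (s → r) = N ↔ 1 = N
(p ↔ (s → r)) ∧ q = N ∧ 1 = N
¬((p ↔ (s → r)) ∧ q) = ¬N = N
p → ¬((p ↔ (s → r)) ∧ q) = N → N = N
¬(p → ¬((p ↔ (s → r)) ∧ q)) = ¬N = N

N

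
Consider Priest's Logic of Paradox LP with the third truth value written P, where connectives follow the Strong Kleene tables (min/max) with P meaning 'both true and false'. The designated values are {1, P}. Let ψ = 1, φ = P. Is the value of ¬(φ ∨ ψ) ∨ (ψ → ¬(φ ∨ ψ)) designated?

φ ∨ ψ = P ∨ 1 = 1
¬(φ ∨ ψ) = ¬1 = 0
φ ∨ ψ = P ∨ 1 = 1
¬(φ ∨ ψ) = ¬1 = 0
ψ → ¬(φ ∨ ψ) = 1 → 0 = 0
¬(φ ∨ ψ) ∨ (ψ → ¬(φ ∨ ψ)) = 0 ∨ 0 = 0
0 ∉ {1, P}.

No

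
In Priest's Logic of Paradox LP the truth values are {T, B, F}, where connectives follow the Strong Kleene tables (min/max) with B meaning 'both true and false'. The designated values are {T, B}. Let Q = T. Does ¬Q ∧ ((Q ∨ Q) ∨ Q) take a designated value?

No

¬Q = ¬T = F
Q ∨ Q = T ∨ T = T
(Q ∨ Q) ∨ Q = T ∨ T = T
¬Q ∧ ((Q ∨ Q) ∨ Q) = F ∧ T = F
F ∉ {T, B}.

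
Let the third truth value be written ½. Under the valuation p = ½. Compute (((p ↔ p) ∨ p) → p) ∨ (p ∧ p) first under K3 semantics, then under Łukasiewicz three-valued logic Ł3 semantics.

In K3: p ↔ p = ½ ↔ ½ = ½
(p ↔ p) ∨ p = ½ ∨ ½ = ½
((p ↔ p) ∨ p) → p = ½ → ½ = ½  [¬½ ∨ ½]
p ∧ p = ½ ∧ ½ = ½
(((p ↔ p) ∨ p) → p) ∨ (p ∧ p) = ½ ∨ ½ = ½
In Łukasiewicz three-valued logic Ł3: p ↔ p = ½ ↔ ½ = 1  [1 − |½−½|]
(p ↔ p) ∨ p = 1 ∨ ½ = 1
((p ↔ p) ∨ p) → p = 1 → ½ = ½
p ∧ p = ½ ∧ ½ = ½
(((p ↔ p) ∨ p) → p) ∨ (p ∧ p) = ½ ∨ ½ = ½

½; ½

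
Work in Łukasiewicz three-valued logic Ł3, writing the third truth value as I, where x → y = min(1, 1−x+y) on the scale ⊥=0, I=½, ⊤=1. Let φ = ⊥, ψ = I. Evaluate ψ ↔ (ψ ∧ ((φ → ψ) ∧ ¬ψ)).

φ → ψ = ⊥ → I = ⊤  [min(1, 1−0+½)]
¬ψ = ¬I = I
(φ → ψ) ∧ ¬ψ = ⊤ ∧ I = I
ψ ∧ ((φ → ψ) ∧ ¬ψ) = I ∧ I = I
ψ ↔ (ψ ∧ ((φ → ψ) ∧ ¬ψ)) = I ↔ I = ⊤

⊤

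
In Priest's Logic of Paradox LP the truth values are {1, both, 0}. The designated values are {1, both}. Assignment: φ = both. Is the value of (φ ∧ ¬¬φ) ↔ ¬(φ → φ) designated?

Yes

¬φ = ¬both = both
¬¬φ = ¬both = both
φ ∧ ¬¬φ = both ∧ both = both
φ → φ = both → both = both  [¬both ∨ both]
¬(φ → φ) = ¬both = both
(φ ∧ ¬¬φ) ↔ ¬(φ → φ) = both ↔ both = both
both ∈ {1, both}.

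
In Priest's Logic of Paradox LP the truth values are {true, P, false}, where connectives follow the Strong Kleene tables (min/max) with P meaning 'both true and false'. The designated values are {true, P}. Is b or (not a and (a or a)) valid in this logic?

Countermodel: b=false, a=true gives false, which is not designated.

No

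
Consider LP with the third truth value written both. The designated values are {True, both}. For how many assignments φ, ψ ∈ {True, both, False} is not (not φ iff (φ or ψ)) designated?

Of the 9 assignments, 8 give a value in {True, both}.

8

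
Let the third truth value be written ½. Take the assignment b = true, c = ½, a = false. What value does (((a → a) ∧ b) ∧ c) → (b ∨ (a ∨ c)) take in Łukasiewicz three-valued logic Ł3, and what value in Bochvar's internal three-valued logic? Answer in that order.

true; ½

In Łukasiewicz three-valued logic Ł3: a → a = false → false = true
(a → a) ∧ b = true ∧ true = true
((a → a) ∧ b) ∧ c = true ∧ ½ = ½
a ∨ c = false ∨ ½ = ½
b ∨ (a ∨ c) = true ∨ ½ = true
(((a → a) ∧ b) ∧ c) → (b ∨ (a ∨ c)) = ½ → true = true  [min(1, 1−½+1)]
In Bochvar's internal three-valued logic: a → a = false → false = true
(a → a) ∧ b = true ∧ true = true
((a → a) ∧ b) ∧ c = true ∧ ½ = ½
a ∨ c = false ∨ ½ = ½
b ∨ (a ∨ c) = true ∨ ½ = ½
(((a → a) ∧ b) ∧ c) → (b ∨ (a ∨ c)) = ½ → ½ = ½  [any arg is the third value ⇒ result is the third value]
They differ because Łukasiewicz three-valued logic Ł3 and Bochvar's internal three-valued logic treat ½ differently under the binary connectives.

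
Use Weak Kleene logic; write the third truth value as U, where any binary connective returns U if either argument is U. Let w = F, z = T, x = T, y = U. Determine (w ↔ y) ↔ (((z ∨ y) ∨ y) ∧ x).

U

w ↔ y = F ↔ U = U
z ∨ y = T ∨ U = U
(z ∨ y) ∨ y = U ∨ U = U
((z ∨ y) ∨ y) ∧ x = U ∧ T = U
(w ↔ y) ↔ (((z ∨ y) ∨ y) ∧ x) = U ↔ U = U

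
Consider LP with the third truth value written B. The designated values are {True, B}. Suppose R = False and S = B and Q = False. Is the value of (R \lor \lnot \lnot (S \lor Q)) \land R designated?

S \lor Q = B \lor False = B
\lnot (S \lor Q) = \lnot B = B
\lnot \lnot (S \lor Q) = \lnot B = B
R \lor \lnot \lnot (S \lor Q) = False \lor B = B
(R \lor \lnot \lnot (S \lor Q)) \land R = B \land False = False
False ∉ {True, B}.

No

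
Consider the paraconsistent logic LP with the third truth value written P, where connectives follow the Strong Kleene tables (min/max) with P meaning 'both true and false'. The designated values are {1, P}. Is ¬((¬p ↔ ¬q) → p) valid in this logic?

Countermodel: p=1, q=1 gives 0, which is not designated.

No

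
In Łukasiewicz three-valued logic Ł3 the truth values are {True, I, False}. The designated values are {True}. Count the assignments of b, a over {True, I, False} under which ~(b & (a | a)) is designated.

Of the 9 assignments, 5 give a value in {True}.

5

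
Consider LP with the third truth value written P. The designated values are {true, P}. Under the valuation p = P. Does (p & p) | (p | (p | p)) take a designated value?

Yes

p & p = P & P = P
p | p = P | P = P
p | (p | p) = P | P = P
(p & p) | (p | (p | p)) = P | P = P
P ∈ {true, P}.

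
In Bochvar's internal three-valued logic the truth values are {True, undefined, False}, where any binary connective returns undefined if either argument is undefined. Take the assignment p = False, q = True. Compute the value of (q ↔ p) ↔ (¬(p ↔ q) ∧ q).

False

q ↔ p = True ↔ False = False
p ↔ q = False ↔ True = False
¬(p ↔ q) = ¬False = True
¬(p ↔ q) ∧ q = True ∧ True = True
(q ↔ p) ↔ (¬(p ↔ q) ∧ q) = False ↔ True = False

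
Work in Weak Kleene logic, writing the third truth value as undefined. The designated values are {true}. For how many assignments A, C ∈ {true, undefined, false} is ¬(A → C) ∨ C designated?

3

Designated under: (A=true, C=true); (A=true, C=false); (A=false, C=true).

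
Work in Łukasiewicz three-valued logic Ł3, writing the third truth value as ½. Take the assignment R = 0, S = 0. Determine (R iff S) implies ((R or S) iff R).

R iff S = 0 iff 0 = 1
R or S = 0 or 0 = 0
(R or S) iff R = 0 iff 0 = 1
(R iff S) implies ((R or S) iff R) = 1 implies 1 = 1

1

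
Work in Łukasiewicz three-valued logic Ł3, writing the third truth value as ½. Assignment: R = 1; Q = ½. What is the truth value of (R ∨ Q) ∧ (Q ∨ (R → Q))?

R ∨ Q = 1 ∨ ½ = 1
R → Q = 1 → ½ = ½  [min(1, 1−1+½)]
Q ∨ (R → Q) = ½ ∨ ½ = ½
(R ∨ Q) ∧ (Q ∨ (R → Q)) = 1 ∧ ½ = ½

½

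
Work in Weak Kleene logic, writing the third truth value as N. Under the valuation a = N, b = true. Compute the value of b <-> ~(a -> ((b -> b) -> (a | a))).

b -> b = true -> true = true
a | a = N | N = N
(b -> b) -> (a | a) = true -> N = N  [any arg is the third value ⇒ result is the third value]
a -> ((b -> b) -> (a | a)) = N -> N = N
~(a -> ((b -> b) -> (a | a))) = ~N = N
b <-> ~(a -> ((b -> b) -> (a | a))) = true <-> N = N

N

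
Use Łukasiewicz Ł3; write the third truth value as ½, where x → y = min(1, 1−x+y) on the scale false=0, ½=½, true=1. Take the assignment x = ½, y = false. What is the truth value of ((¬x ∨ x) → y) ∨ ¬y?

true

¬x = ¬½ = ½
¬x ∨ x = ½ ∨ ½ = ½
(¬x ∨ x) → y = ½ → false = ½
¬y = ¬false = true
((¬x ∨ x) → y) ∨ ¬y = ½ ∨ true = true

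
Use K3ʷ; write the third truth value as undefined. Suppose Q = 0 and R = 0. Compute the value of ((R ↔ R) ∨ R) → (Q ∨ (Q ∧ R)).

0

R ↔ R = 0 ↔ 0 = 1
(R ↔ R) ∨ R = 1 ∨ 0 = 1
Q ∧ R = 0 ∧ 0 = 0
Q ∨ (Q ∧ R) = 0 ∨ 0 = 0
((R ↔ R) ∨ R) → (Q ∨ (Q ∧ R)) = 1 → 0 = 0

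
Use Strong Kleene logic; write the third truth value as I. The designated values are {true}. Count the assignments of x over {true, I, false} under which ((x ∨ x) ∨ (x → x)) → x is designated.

x=true: true ✓
x=I: I ·
x=false: false ·

1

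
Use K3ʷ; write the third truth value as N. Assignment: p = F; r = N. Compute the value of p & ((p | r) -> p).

p | r = F | N = N
(p | r) -> p = N -> F = N  [any arg is the third value ⇒ result is the third value]
p & ((p | r) -> p) = F & N = N

N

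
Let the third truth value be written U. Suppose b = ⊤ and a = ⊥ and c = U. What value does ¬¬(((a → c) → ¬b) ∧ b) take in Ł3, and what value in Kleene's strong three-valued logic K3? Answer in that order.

⊥; ⊥

In Ł3: a → c = ⊥ → U = ⊤  [min(1, 1−0+½)]
¬b = ¬⊤ = ⊥
(a → c) → ¬b = ⊤ → ⊥ = ⊥
((a → c) → ¬b) ∧ b = ⊥ ∧ ⊤ = ⊥
¬(((a → c) → ¬b) ∧ b) = ¬⊥ = ⊤
¬¬(((a → c) → ¬b) ∧ b) = ¬⊤ = ⊥
In Kleene's strong three-valued logic K3: a → c = ⊥ → U = ⊤  [¬⊥ ∨ U]
¬b = ¬⊤ = ⊥
(a → c) → ¬b = ⊤ → ⊥ = ⊥
((a → c) → ¬b) ∧ b = ⊥ ∧ ⊤ = ⊥
¬(((a → c) → ¬b) ∧ b) = ¬⊥ = ⊤
¬¬(((a → c) → ¬b) ∧ b) = ¬⊤ = ⊥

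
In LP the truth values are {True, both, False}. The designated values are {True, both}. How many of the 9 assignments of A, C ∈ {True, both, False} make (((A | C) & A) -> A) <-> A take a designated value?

Of the 9 assignments, 6 give a value in {True, both}.

6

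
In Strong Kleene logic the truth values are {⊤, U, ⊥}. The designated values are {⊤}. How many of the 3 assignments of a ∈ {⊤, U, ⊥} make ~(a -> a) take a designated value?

a=⊤: ⊥ ·
a=U: U ·
a=⊥: ⊥ ·

0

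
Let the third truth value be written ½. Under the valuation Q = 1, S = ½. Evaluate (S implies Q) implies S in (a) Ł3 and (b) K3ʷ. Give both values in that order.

In Ł3: S implies Q = ½ implies 1 = 1  [min(1, 1−½+1)]
(S implies Q) implies S = 1 implies ½ = ½
In K3ʷ: S implies Q = ½ implies 1 = ½
(S implies Q) implies S = ½ implies ½ = ½

½; ½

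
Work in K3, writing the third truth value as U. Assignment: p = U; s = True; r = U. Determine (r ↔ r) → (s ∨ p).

True

r ↔ r = U ↔ U = U
s ∨ p = True ∨ U = True
(r ↔ r) → (s ∨ p) = U → True = True  [¬U ∨ True]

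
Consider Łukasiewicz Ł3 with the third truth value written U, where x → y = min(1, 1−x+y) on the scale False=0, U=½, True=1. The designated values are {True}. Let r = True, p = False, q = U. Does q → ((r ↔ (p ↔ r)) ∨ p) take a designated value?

p ↔ r = False ↔ True = False
r ↔ (p ↔ r) = True ↔ False = False
(r ↔ (p ↔ r)) ∨ p = False ∨ False = False
q → ((r ↔ (p ↔ r)) ∨ p) = U → False = U  [min(1, 1−½+0)]
U ∉ {True}.

No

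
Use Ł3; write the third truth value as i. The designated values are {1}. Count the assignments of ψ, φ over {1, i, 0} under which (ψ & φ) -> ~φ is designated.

7

Of the 9 assignments, 7 give a value in {1}.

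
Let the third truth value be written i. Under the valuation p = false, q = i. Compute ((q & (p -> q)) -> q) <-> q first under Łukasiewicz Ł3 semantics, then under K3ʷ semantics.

In Łukasiewicz Ł3: p -> q = false -> i = true  [min(1, 1−0+½)]
q & (p -> q) = i & true = i
(q & (p -> q)) -> q = i -> i = true
((q & (p -> q)) -> q) <-> q = true <-> i = i
In K3ʷ: p -> q = false -> i = i  [any arg is the third value ⇒ result is the third value]
q & (p -> q) = i & i = i
(q & (p -> q)) -> q = i -> i = i
((q & (p -> q)) -> q) <-> q = i <-> i = i

i; i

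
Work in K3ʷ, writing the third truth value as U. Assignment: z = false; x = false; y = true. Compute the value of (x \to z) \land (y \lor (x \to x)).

true

x \to z = false \to false = true
x \to x = false \to false = true
y \lor (x \to x) = true \lor true = true
(x \to z) \land (y \lor (x \to x)) = true \land true = true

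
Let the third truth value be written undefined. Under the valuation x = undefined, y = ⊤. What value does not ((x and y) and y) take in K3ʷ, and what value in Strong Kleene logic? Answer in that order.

In K3ʷ: x and y = undefined and ⊤ = undefined
(x and y) and y = undefined and ⊤ = undefined
not ((x and y) and y) = not undefined = undefined
In Strong Kleene logic: x and y = undefined and ⊤ = undefined
(x and y) and y = undefined and ⊤ = undefined
not ((x and y) and y) = not undefined = undefined

undefined; undefined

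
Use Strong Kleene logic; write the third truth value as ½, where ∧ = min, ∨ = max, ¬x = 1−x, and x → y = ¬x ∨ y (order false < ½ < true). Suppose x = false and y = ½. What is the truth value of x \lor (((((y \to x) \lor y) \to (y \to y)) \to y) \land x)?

y \to x = ½ \to false = ½  [\lnot ½ \lor false]
(y \to x) \lor y = ½ \lor ½ = ½
y \to y = ½ \to ½ = ½
((y \to x) \lor y) \to (y \to y) = ½ \to ½ = ½
(((y \to x) \lor y) \to (y \to y)) \to y = ½ \to ½ = ½
((((y \to x) \lor y) \to (y \to y)) \to y) \land x = ½ \land false = false
x \lor (((((y \to x) \lor y) \to (y \to y)) \to y) \land x) = false \lor false = false

false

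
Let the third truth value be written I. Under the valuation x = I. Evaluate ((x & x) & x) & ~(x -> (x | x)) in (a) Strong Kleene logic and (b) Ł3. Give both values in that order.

I; ⊥

In Strong Kleene logic: x & x = I & I = I
(x & x) & x = I & I = I
x | x = I | I = I
x -> (x | x) = I -> I = I  [~I | I]
~(x -> (x | x)) = ~I = I
((x & x) & x) & ~(x -> (x | x)) = I & I = I
In Ł3: x & x = I & I = I
(x & x) & x = I & I = I
x | x = I | I = I
x -> (x | x) = I -> I = ⊤  [min(1, 1−½+½)]
~(x -> (x | x)) = ~⊤ = ⊥
((x & x) & x) & ~(x -> (x | x)) = I & ⊥ = ⊥
They differ because Strong Kleene logic and Ł3 treat I differently under implication.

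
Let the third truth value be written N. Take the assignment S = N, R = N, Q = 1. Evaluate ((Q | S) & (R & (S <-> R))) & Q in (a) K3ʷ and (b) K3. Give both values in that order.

N; N

In K3ʷ: Q | S = 1 | N = N
S <-> R = N <-> N = N
R & (S <-> R) = N & N = N
(Q | S) & (R & (S <-> R)) = N & N = N
((Q | S) & (R & (S <-> R))) & Q = N & 1 = N
In K3: Q | S = 1 | N = 1
S <-> R = N <-> N = N
R & (S <-> R) = N & N = N
(Q | S) & (R & (S <-> R)) = 1 & N = N
((Q | S) & (R & (S <-> R))) & Q = N & 1 = N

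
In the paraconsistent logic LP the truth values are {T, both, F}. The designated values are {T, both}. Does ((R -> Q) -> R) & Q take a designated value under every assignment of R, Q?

No

Countermodel: R=T, Q=F gives F, which is not designated.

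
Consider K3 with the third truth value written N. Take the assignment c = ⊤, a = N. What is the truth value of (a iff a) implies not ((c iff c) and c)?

N

a iff a = N iff N = N
c iff c = ⊤ iff ⊤ = ⊤
(c iff c) and c = ⊤ and ⊤ = ⊤
not ((c iff c) and c) = not ⊤ = ⊥
(a iff a) implies not ((c iff c) and c) = N implies ⊥ = N  [not N or ⊥]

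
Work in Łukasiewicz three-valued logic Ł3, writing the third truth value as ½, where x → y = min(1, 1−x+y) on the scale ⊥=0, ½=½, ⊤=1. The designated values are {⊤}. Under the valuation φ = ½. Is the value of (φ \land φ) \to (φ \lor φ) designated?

Yes

φ \land φ = ½ \land ½ = ½
φ \lor φ = ½ \lor ½ = ½
(φ \land φ) \to (φ \lor φ) = ½ \to ½ = ⊤  [min(1, 1−½+½)]
⊤ ∈ {⊤}.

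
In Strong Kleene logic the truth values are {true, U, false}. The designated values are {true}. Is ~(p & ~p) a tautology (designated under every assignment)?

No

Countermodel: p=U gives U, which is not designated.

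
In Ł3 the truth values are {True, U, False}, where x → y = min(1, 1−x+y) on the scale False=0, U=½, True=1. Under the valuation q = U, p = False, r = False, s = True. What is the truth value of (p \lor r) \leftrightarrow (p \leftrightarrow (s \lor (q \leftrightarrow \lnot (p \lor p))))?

p \lor r = False \lor False = False
p \lor p = False \lor False = False
\lnot (p \lor p) = \lnot False = True
q \leftrightarrow \lnot (p \lor p) = U \leftrightarrow True = U  [1 − |½−1|]
s \lor (q \leftrightarrow \lnot (p \lor p)) = True \lor U = True
p \leftrightarrow (s \lor (q \leftrightarrow \lnot (p \lor p))) = False \leftrightarrow True = False
(p \lor r) \leftrightarrow (p \leftrightarrow (s \lor (q \leftrightarrow \lnot (p \lor p)))) = False \leftrightarrow False = True

True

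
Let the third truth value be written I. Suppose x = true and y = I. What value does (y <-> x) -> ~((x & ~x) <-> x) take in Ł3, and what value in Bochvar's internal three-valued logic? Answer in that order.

In Ł3: y <-> x = I <-> true = I  [1 − |½−1|]
~x = ~true = false
x & ~x = true & false = false
(x & ~x) <-> x = false <-> true = false
~((x & ~x) <-> x) = ~false = true
(y <-> x) -> ~((x & ~x) <-> x) = I -> true = true
In Bochvar's internal three-valued logic: y <-> x = I <-> true = I
~x = ~true = false
x & ~x = true & false = false
(x & ~x) <-> x = false <-> true = false
~((x & ~x) <-> x) = ~false = true
(y <-> x) -> ~((x & ~x) <-> x) = I -> true = I
They differ because Ł3 and Bochvar's internal three-valued logic treat I differently under the binary connectives.

true; I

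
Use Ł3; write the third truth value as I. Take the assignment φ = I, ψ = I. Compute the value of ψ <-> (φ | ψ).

True

φ | ψ = I | I = I
ψ <-> (φ | ψ) = I <-> I = True  [1 − |½−½|]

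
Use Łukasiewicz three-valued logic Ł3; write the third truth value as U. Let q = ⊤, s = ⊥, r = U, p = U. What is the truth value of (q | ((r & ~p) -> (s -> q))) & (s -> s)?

~p = ~U = U
r & ~p = U & U = U
s -> q = ⊥ -> ⊤ = ⊤
(r & ~p) -> (s -> q) = U -> ⊤ = ⊤  [min(1, 1−½+1)]
q | ((r & ~p) -> (s -> q)) = ⊤ | ⊤ = ⊤
s -> s = ⊥ -> ⊥ = ⊤
(q | ((r & ~p) -> (s -> q))) & (s -> s) = ⊤ & ⊤ = ⊤

⊤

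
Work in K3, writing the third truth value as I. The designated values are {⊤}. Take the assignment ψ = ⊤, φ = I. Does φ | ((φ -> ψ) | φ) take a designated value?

Yes

φ -> ψ = I -> ⊤ = ⊤  [~I | ⊤]
(φ -> ψ) | φ = ⊤ | I = ⊤
φ | ((φ -> ψ) | φ) = I | ⊤ = ⊤
⊤ ∈ {⊤}.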